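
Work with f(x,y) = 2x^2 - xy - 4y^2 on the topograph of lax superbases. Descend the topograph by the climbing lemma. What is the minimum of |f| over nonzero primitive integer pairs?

descent: ρ → (-4,1,2)
descent: ρ → (2,3,-3)  [lands on river]
river: ρ → (-3,3,2)
river: ρ → (2,5,-1)
river: ρ → (-1,5,2)
closes: descent 2, river 4
min |a| on river = 1

1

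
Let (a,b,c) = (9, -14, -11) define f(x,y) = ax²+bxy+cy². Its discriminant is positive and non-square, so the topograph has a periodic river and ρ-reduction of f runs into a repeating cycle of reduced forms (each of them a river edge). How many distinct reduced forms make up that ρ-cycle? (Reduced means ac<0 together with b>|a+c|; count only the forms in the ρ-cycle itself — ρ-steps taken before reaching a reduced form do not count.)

D = 592, ⌊√D⌋ = 24
descent: ρ → (-11,14,9)  [lands on river]
river: ρ → (9,22,-3)
river: ρ → (-3,20,16)
river: ρ → (16,12,-7)
river: ρ → (-7,16,12)
river: ρ → (12,8,-11)
ρ-cycle length = 6 (tail of 1 descent step not counted)

6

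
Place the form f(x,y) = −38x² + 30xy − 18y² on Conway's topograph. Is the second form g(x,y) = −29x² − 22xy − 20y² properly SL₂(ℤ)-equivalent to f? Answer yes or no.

D₁ = -1836, D₂ = -1836
f is negative-definite; reduce −f:
−f: flip: (38,-30,18)→(18,30,38)
−f: translate: b→-6 (≡30 mod 36), so (18,30,38)→(18,-6,26)
−f: reduced (well bottom): (18,-6,26) with a≤c, −a<b≤a
flip sign back: reduced form of f is (-18,6,-26)
g is negative-definite; reduce −g:
−g: flip: (29,22,20)→(20,-22,29)
−g: translate: b→18 (≡-22 mod 40), so (20,-22,29)→(20,18,27)
−g: reduced (well bottom): (20,18,27) with a≤c, −a<b≤a
flip sign back: reduced form of g is (-20,-18,-27)
reduced forms (-18, 6, -26) vs (-20, -18, -27) ⇒ inequivalent

no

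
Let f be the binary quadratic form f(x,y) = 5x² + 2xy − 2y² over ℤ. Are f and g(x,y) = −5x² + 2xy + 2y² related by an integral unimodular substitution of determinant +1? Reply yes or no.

D₁ = 44, D₂ = 44
river cycle of f (length 2): (-2, 6, 1), (1, 6, -2)
river cycle of g (length 2): (2, 6, -1), (-1, 6, 2)
cycles differ ⇒ inequivalent

no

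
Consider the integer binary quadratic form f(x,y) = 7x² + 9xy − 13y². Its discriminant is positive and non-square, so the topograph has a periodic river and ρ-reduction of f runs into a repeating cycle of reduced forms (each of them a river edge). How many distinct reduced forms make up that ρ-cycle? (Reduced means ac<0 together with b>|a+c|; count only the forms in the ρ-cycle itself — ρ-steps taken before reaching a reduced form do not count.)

D = 445, ⌊√D⌋ = 21
river: ρ → (-13,17,3)
river: ρ → (3,19,-7)
river: ρ → (-7,9,13)
river: ρ → (13,17,-3)
river: ρ → (-3,19,7)
river: ρ → (7,9,-13)
ρ-cycle length = 6 (tail of 0 descent steps not counted)

6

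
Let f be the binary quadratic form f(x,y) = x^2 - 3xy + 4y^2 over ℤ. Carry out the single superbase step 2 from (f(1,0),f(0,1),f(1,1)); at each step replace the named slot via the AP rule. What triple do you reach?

start (1,4,2) = (f(1,0),f(0,1),f(1,1))
replace slot 2: 2·(1+2) − 4 = 2 → (1,2,2)

1,2,2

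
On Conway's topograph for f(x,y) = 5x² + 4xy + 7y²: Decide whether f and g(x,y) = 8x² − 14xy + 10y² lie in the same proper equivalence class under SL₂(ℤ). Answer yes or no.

D₁ = -124, D₂ = -124
f: reduced (well bottom): (5,4,7) with a≤c, −a<b≤a
g: translate: b→2 (≡-14 mod 16), so (8,-14,10)→(8,2,4)
g: flip: (8,2,4)→(4,-2,8)
g: reduced (well bottom): (4,-2,8) with a≤c, −a<b≤a
reduced forms (5, 4, 7) vs (4, -2, 8) ⇒ inequivalent

no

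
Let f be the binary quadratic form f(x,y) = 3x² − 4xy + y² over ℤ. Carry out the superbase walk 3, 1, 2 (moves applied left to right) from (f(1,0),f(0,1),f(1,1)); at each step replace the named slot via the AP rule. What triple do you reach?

start (3,1,0) = (f(1,0),f(0,1),f(1,1))
replace slot 3: 2·(3+1) − 0 = 8 → (3,1,8)
replace slot 1: 2·(1+8) − 3 = 15 → (15,1,8)
replace slot 2: 2·(15+8) − 1 = 45 → (15,45,8)

15,45,8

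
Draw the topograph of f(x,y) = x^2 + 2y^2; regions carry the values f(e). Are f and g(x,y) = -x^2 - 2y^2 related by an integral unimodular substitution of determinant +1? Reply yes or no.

D₁ = -8, D₂ = -8
f: reduced (well bottom): (1,0,2) with a≤c, −a<b≤a
g is negative-definite; reduce −g:
−g: reduced (well bottom): (1,0,2) with a≤c, −a<b≤a
flip sign back: reduced form of g is (-1,0,-2)
reduced forms (1, 0, 2) vs (-1, 0, -2) ⇒ inequivalent

no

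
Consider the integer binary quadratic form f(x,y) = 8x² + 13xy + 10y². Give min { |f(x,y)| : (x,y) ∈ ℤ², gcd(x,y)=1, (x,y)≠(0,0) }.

translate: b→-3 (≡13 mod 16), so (8,13,10)→(8,-3,5)
flip: (8,-3,5)→(5,3,8)
reduced (well bottom): (5,3,8) with a≤c, −a<b≤a
well minimum = a = 5

5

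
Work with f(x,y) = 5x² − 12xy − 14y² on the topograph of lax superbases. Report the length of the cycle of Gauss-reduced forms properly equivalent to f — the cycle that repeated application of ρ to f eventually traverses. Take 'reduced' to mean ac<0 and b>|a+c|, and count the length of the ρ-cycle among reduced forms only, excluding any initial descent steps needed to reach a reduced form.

D = 424, ⌊√D⌋ = 20
descent: ρ → (-14,12,5)  [lands on river]
river: ρ → (5,18,-5)
river: ρ → (-5,12,14)
river: ρ → (14,16,-3)
river: ρ → (-3,20,2)
river: ρ → (2,20,-3)
river: ρ → (-3,16,14)
river: ρ → (14,12,-5)
river: ρ → (-5,18,5)
river: ρ → (5,12,-14)
river: ρ → (-14,16,3)
river: ρ → (3,20,-2)
river: ρ → (-2,20,3)
river: ρ → (3,16,-14)
ρ-cycle length = 14 (tail of 1 descent step not counted)

14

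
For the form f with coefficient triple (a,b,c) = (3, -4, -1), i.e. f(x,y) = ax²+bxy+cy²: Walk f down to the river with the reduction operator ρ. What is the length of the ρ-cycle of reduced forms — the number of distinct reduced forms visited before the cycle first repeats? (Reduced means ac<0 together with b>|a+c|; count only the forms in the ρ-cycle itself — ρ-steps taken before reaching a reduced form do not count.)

D = 28, ⌊√D⌋ = 5
descent: ρ → (-1,4,3)  [lands on river]
river: ρ → (3,2,-2)
river: ρ → (-2,2,3)
river: ρ → (3,4,-1)
ρ-cycle length = 4 (tail of 1 descent step not counted)

4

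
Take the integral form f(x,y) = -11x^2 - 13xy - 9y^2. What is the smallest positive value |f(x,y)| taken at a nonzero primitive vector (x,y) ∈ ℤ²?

translate: b→-9 (≡13 mod 22), so (11,13,9)→(11,-9,7)
flip: (11,-9,7)→(7,9,11)
translate: b→-5 (≡9 mod 14), so (7,9,11)→(7,-5,9)
reduced (well bottom): (7,-5,9) with a≤c, −a<b≤a
well minimum |f| = |-7| = 7 (negative-definite)

7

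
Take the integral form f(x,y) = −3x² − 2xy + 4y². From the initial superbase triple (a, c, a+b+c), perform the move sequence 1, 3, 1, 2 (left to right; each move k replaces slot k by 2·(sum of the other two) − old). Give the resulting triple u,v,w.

start (-3,4,-1) = (f(1,0),f(0,1),f(1,1))
replace slot 1: 2·(4+(-1)) − (-3) = 9 → (9,4,-1)
replace slot 3: 2·(9+4) − (-1) = 27 → (9,4,27)
replace slot 1: 2·(4+27) − 9 = 53 → (53,4,27)
replace slot 2: 2·(53+27) − 4 = 156 → (53,156,27)

53,156,27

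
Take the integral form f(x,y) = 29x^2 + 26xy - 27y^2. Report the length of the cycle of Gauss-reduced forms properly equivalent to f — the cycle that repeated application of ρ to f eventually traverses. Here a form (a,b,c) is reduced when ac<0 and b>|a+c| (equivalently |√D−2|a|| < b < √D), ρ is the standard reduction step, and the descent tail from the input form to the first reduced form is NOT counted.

D = 3808, ⌊√D⌋ = 61
river: ρ → (-27,28,28)
river: ρ → (28,28,-27)
river: ρ → (-27,26,29)
river: ρ → (29,32,-24)
river: ρ → (-24,16,37)
river: ρ → (37,58,-3)
river: ρ → (-3,56,56)
river: ρ → (56,56,-3)
river: ρ → (-3,58,37)
river: ρ → (37,16,-24)
river: ρ → (-24,32,29)
river: ρ → (29,26,-27)
ρ-cycle length = 12 (tail of 0 descent steps not counted)

12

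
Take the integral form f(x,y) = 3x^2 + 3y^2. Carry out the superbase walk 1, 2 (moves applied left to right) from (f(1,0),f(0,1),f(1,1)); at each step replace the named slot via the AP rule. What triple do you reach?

start (3,3,6) = (f(1,0),f(0,1),f(1,1))
replace slot 1: 2·(3+6) − 3 = 15 → (15,3,6)
replace slot 2: 2·(15+6) − 3 = 39 → (15,39,6)

15,39,6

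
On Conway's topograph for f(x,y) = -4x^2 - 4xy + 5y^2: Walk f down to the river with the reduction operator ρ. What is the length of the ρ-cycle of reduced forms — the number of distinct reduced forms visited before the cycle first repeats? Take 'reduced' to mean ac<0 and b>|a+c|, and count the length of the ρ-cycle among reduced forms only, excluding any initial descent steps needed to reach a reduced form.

D = 96, ⌊√D⌋ = 9
descent: ρ → (5,4,-4)  [lands on river]
river: ρ → (-4,4,5)
river: ρ → (5,6,-3)
river: ρ → (-3,6,5)
ρ-cycle length = 4 (tail of 1 descent step not counted)

4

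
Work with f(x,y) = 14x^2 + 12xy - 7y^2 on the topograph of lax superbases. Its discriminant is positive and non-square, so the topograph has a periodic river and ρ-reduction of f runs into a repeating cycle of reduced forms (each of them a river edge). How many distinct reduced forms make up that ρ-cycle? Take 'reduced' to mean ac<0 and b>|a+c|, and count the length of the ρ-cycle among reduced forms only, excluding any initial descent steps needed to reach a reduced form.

D = 536, ⌊√D⌋ = 23
river: ρ → (-7,16,10)
river: ρ → (10,4,-13)
river: ρ → (-13,22,1)
river: ρ → (1,22,-13)
river: ρ → (-13,4,10)
river: ρ → (10,16,-7)
river: ρ → (-7,12,14)
river: ρ → (14,16,-5)
river: ρ → (-5,14,17)
river: ρ → (17,20,-2)
river: ρ → (-2,20,17)
river: ρ → (17,14,-5)
river: ρ → (-5,16,14)
river: ρ → (14,12,-7)
ρ-cycle length = 14 (tail of 0 descent steps not counted)

14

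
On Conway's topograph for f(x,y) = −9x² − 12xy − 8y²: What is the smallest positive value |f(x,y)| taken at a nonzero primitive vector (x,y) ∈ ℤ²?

translate: b→-6 (≡12 mod 18), so (9,12,8)→(9,-6,5)
flip: (9,-6,5)→(5,6,9)
translate: b→-4 (≡6 mod 10), so (5,6,9)→(5,-4,8)
reduced (well bottom): (5,-4,8) with a≤c, −a<b≤a
well minimum |f| = |-5| = 5 (negative-definite)

5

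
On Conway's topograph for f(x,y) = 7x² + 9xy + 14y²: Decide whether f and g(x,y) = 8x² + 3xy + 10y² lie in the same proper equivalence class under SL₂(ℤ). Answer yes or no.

D₁ = -311, D₂ = -311
f: translate: b→-5 (≡9 mod 14), so (7,9,14)→(7,-5,12)
f: reduced (well bottom): (7,-5,12) with a≤c, −a<b≤a
g: reduced (well bottom): (8,3,10) with a≤c, −a<b≤a
reduced forms (7, -5, 12) vs (8, 3, 10) ⇒ inequivalent

no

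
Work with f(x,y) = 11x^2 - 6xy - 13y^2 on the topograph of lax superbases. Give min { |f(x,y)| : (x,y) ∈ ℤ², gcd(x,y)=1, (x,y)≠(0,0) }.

descent: ρ → (-13,6,11)  [lands on river]
river: ρ → (11,16,-8)
river: ρ → (-8,16,11)
river: ρ → (11,6,-13)
river: ρ → (-13,20,4)
river: ρ → (4,20,-13)
closes: descent 1, river 6
min |a| on river = 4

4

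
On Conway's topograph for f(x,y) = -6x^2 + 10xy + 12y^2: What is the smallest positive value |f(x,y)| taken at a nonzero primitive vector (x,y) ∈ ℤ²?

river: ρ → (12,14,-4)
river: ρ → (-4,18,4)
river: ρ → (4,14,-12)
river: ρ → (-12,10,6)
river: ρ → (6,14,-8)
river: ρ → (-8,18,2)
river: ρ → (2,18,-8)
river: ρ → (-8,14,6)
river: ρ → (6,10,-12)
river: ρ → (-12,14,4)
river: ρ → (4,18,-4)
river: ρ → (-4,14,12)
river: ρ → (12,10,-6)
river: ρ → (-6,14,8)
river: ρ → (8,18,-2)
river: ρ → (-2,18,8)
river: ρ → (8,14,-6)
river: ρ → (-6,10,12)
closes: descent 0, river 18
min |a| on river = 2

2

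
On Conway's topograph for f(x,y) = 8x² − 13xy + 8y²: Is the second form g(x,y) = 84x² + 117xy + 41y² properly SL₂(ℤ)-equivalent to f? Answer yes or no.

D₁ = -87, D₂ = -87
f: translate: b→3 (≡-13 mod 16), so (8,-13,8)→(8,3,3)
f: flip: (8,3,3)→(3,-3,8)
f: translate: b→3 (≡-3 mod 6), so (3,-3,8)→(3,3,8)
f: reduced (well bottom): (3,3,8) with a≤c, −a<b≤a
g: translate: b→-51 (≡117 mod 168), so (84,117,41)→(84,-51,8)
g: flip: (84,-51,8)→(8,51,84)
g: translate: b→3 (≡51 mod 16), so (8,51,84)→(8,3,3)
g: flip: (8,3,3)→(3,-3,8)
g: translate: b→3 (≡-3 mod 6), so (3,-3,8)→(3,3,8)
g: reduced (well bottom): (3,3,8) with a≤c, −a<b≤a
reduced forms (3, 3, 8) vs (3, 3, 8) ⇒ equivalent

yes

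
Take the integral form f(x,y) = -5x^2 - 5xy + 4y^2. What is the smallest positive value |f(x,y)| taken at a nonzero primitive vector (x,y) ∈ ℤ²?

descent: ρ → (4,5,-5)  [lands on river]
river: ρ → (-5,5,4)
river: ρ → (4,3,-6)
river: ρ → (-6,9,1)
river: ρ → (1,9,-6)
river: ρ → (-6,3,4)
closes: descent 1, river 6
min |a| on river = 1

1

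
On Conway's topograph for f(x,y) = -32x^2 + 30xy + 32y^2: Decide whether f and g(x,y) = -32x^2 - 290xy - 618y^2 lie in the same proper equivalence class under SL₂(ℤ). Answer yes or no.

D₁ = 4996, D₂ = 4996
river cycle of f (length 94): (32, 34, -30), (-30, 26, 36), (36, 46, -20), (-20, 34, 48), (48, 62, -6), (-6, 70, 4), (4, 66, -40), (-40, 14, 30), (30, 46, -24), (-24, 50, 26), … (84 more)
river cycle of g (length 94): (-32, 30, 32), (32, 34, -30), (-30, 26, 36), (36, 46, -20), (-20, 34, 48), (48, 62, -6), (-6, 70, 4), (4, 66, -40), (-40, 14, 30), (30, 46, -24), … (84 more)
cycles coincide ⇒ equivalent

yes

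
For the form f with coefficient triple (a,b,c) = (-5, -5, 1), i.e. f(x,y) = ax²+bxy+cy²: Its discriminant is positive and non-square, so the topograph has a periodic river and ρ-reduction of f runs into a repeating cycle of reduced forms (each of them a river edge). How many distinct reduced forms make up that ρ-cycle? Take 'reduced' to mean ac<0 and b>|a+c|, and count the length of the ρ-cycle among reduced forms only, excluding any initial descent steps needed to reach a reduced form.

D = 45, ⌊√D⌋ = 6
descent: ρ → (1,5,-5)  [lands on river]
river: ρ → (-5,5,1)
ρ-cycle length = 2 (tail of 1 descent step not counted)

2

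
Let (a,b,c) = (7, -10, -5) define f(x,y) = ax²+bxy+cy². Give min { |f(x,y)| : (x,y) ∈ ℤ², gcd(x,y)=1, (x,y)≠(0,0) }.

descent: ρ → (-5,10,7)  [lands on river]
river: ρ → (7,4,-8)
river: ρ → (-8,12,3)
river: ρ → (3,12,-8)
river: ρ → (-8,4,7)
river: ρ → (7,10,-5)
closes: descent 1, river 6
min |a| on river = 3

3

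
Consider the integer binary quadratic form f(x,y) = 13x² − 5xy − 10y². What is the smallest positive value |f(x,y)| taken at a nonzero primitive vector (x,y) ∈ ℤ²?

descent: ρ → (-10,5,13)  [lands on river]
river: ρ → (13,21,-2)
river: ρ → (-2,23,2)
river: ρ → (2,21,-13)
river: ρ → (-13,5,10)
river: ρ → (10,15,-8)
river: ρ → (-8,17,8)
river: ρ → (8,15,-10)
closes: descent 1, river 8
min |a| on river = 2

2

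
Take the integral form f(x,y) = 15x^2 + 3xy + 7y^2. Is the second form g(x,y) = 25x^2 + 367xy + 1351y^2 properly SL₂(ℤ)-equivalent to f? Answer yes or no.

D₁ = -411, D₂ = -411
f: flip: (15,3,7)→(7,-3,15)
f: reduced (well bottom): (7,-3,15) with a≤c, −a<b≤a
g: translate: b→17 (≡367 mod 50), so (25,367,1351)→(25,17,7)
g: flip: (25,17,7)→(7,-17,25)
g: translate: b→-3 (≡-17 mod 14), so (7,-17,25)→(7,-3,15)
g: reduced (well bottom): (7,-3,15) with a≤c, −a<b≤a
reduced forms (7, -3, 15) vs (7, -3, 15) ⇒ equivalent

yes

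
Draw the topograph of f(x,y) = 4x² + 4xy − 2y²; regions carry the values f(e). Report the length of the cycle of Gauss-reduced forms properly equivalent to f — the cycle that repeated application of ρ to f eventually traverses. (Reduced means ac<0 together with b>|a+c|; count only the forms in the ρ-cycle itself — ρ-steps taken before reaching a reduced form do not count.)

D = 48, ⌊√D⌋ = 6
river: ρ → (-2,4,4)
river: ρ → (4,4,-2)
ρ-cycle length = 2 (tail of 0 descent steps not counted)

2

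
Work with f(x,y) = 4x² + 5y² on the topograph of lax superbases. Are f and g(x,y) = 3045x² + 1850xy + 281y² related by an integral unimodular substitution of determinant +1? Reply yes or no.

D₁ = -80, D₂ = -80
f: reduced (well bottom): (4,0,5) with a≤c, −a<b≤a
g: flip: (3045,1850,281)→(281,-1850,3045)
g: translate: b→-164 (≡-1850 mod 562), so (281,-1850,3045)→(281,-164,24)
g: flip: (281,-164,24)→(24,164,281)
g: translate: b→20 (≡164 mod 48), so (24,164,281)→(24,20,5)
g: flip: (24,20,5)→(5,-20,24)
g: translate: b→0 (≡-20 mod 10), so (5,-20,24)→(5,0,4)
g: flip: (5,0,4)→(4,0,5)
g: reduced (well bottom): (4,0,5) with a≤c, −a<b≤a
reduced forms (4, 0, 5) vs (4, 0, 5) ⇒ equivalent

yes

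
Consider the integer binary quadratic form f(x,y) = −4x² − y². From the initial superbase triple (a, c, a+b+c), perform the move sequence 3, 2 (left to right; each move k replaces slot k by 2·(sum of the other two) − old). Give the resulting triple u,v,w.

start (-4,-1,-5) = (f(1,0),f(0,1),f(1,1))
replace slot 3: 2·((-4)+(-1)) − (-5) = -5 → (-4,-1,-5)
replace slot 2: 2·((-4)+(-5)) − (-1) = -17 → (-4,-17,-5)

-4,-17,-5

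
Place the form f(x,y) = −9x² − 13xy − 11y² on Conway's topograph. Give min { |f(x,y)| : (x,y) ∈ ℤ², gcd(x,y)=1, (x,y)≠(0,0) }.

translate: b→-5 (≡13 mod 18), so (9,13,11)→(9,-5,7)
flip: (9,-5,7)→(7,5,9)
reduced (well bottom): (7,5,9) with a≤c, −a<b≤a
well minimum |f| = |-7| = 7 (negative-definite)

7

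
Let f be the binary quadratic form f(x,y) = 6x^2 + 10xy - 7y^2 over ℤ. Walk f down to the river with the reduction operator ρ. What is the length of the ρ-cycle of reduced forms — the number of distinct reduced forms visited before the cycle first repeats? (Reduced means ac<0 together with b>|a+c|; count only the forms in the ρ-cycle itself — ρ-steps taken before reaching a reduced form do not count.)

D = 268, ⌊√D⌋ = 16
river: ρ → (-7,4,9)
river: ρ → (9,14,-2)
river: ρ → (-2,14,9)
river: ρ → (9,4,-7)
river: ρ → (-7,10,6)
river: ρ → (6,14,-3)
river: ρ → (-3,16,1)
river: ρ → (1,16,-3)
river: ρ → (-3,14,6)
river: ρ → (6,10,-7)
ρ-cycle length = 10 (tail of 0 descent steps not counted)

10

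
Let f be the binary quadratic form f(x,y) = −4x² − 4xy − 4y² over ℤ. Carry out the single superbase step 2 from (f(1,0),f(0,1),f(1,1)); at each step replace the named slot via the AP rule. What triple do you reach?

start (-4,-4,-12) = (f(1,0),f(0,1),f(1,1))
replace slot 2: 2·((-4)+(-12)) − (-4) = -28 → (-4,-28,-12)

-4,-28,-12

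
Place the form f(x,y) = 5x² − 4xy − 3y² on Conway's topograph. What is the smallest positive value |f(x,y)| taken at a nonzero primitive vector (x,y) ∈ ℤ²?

descent: ρ → (-3,4,5)  [lands on river]
river: ρ → (5,6,-2)
river: ρ → (-2,6,5)
river: ρ → (5,4,-3)
river: ρ → (-3,8,1)
river: ρ → (1,8,-3)
closes: descent 1, river 6
min |a| on river = 1

1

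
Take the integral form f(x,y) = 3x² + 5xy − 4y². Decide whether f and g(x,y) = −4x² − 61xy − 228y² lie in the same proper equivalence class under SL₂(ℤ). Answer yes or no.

D₁ = 73, D₂ = 73
river cycle of f (length 18): (-4, 3, 4), (4, 5, -3), (-3, 7, 2), (2, 5, -6), (-6, 7, 1), (1, 7, -6), (-6, 5, 2), (2, 7, -3), (-3, 5, 4), (4, 3, -4), … (8 more)
river cycle of g (length 18): (-4, 3, 4), (4, 5, -3), (-3, 7, 2), (2, 5, -6), (-6, 7, 1), (1, 7, -6), (-6, 5, 2), (2, 7, -3), (-3, 5, 4), (4, 3, -4), … (8 more)
cycles coincide ⇒ equivalent

yes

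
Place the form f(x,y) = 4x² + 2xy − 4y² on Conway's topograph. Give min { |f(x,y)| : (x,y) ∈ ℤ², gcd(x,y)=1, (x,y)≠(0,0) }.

river: ρ → (-4,6,2)
river: ρ → (2,6,-4)
river: ρ → (-4,2,4)
river: ρ → (4,6,-2)
river: ρ → (-2,6,4)
river: ρ → (4,2,-4)
closes: descent 0, river 6
min |a| on river = 2

2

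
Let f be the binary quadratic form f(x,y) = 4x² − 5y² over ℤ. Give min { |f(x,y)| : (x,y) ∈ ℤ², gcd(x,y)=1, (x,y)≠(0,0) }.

descent: ρ → (-5,0,4)
descent: ρ → (4,8,-1)  [lands on river]
river: ρ → (-1,8,4)
closes: descent 2, river 2
min |a| on river = 1

1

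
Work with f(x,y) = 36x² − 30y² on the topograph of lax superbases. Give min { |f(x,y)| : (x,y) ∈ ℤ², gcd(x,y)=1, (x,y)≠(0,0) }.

descent: ρ → (-30,60,6)  [lands on river]
river: ρ → (6,60,-30)
closes: descent 1, river 2
min |a| on river = 6

6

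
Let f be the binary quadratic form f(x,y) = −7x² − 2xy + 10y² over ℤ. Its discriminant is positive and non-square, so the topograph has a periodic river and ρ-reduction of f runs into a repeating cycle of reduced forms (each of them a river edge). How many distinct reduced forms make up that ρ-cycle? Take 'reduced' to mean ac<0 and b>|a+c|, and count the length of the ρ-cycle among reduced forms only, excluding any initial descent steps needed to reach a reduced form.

D = 284, ⌊√D⌋ = 16
descent: ρ → (10,2,-7)
descent: ρ → (-7,12,5)  [lands on river]
river: ρ → (5,8,-11)
river: ρ → (-11,14,2)
river: ρ → (2,14,-11)
river: ρ → (-11,8,5)
river: ρ → (5,12,-7)
river: ρ → (-7,16,1)
river: ρ → (1,16,-7)
ρ-cycle length = 8 (tail of 2 descent steps not counted)

8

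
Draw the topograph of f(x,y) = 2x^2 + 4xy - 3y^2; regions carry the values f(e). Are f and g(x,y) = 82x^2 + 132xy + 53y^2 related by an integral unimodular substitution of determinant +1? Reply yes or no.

D₁ = 40, D₂ = 40
river cycle of f (length 6): (-3, 2, 3), (3, 4, -2), (-2, 4, 3), (3, 2, -3), (-3, 4, 2), (2, 4, -3)
river cycle of g (length 6): (3, 2, -3), (-3, 4, 2), (2, 4, -3), (-3, 2, 3), (3, 4, -2), (-2, 4, 3)
cycles coincide ⇒ equivalent

yes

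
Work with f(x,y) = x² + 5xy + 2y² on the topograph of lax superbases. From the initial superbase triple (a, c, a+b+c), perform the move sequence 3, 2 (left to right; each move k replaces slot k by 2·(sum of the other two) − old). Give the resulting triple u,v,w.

start (1,2,8) = (f(1,0),f(0,1),f(1,1))
replace slot 3: 2·(1+2) − 8 = -2 → (1,2,-2)
replace slot 2: 2·(1+(-2)) − 2 = -4 → (1,-4,-2)

1,-4,-2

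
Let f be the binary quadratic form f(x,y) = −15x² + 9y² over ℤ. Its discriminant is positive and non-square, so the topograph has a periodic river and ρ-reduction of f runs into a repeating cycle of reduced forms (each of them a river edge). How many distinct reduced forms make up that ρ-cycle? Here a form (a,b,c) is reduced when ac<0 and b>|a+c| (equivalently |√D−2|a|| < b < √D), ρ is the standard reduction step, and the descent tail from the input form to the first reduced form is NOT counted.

D = 540, ⌊√D⌋ = 23
descent: ρ → (9,18,-6)  [lands on river]
river: ρ → (-6,18,9)
ρ-cycle length = 2 (tail of 1 descent step not counted)

2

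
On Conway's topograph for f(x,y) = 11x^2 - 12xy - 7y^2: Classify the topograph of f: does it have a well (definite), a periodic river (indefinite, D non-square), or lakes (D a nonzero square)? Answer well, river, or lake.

D = b²−4ac = (-12)² − 4·11·(-7) = 452
D > 0 non-square ⇒ indefinite ⇒ periodic river

river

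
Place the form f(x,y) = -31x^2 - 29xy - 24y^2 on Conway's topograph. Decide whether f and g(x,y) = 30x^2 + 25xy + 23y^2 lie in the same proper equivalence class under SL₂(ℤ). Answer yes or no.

D₁ = -2135, D₂ = -2135
f is negative-definite; reduce −f:
−f: flip: (31,29,24)→(24,-29,31)
−f: translate: b→19 (≡-29 mod 48), so (24,-29,31)→(24,19,26)
−f: reduced (well bottom): (24,19,26) with a≤c, −a<b≤a
flip sign back: reduced form of f is (-24,-19,-26)
g: flip: (30,25,23)→(23,-25,30)
g: translate: b→21 (≡-25 mod 46), so (23,-25,30)→(23,21,28)
g: reduced (well bottom): (23,21,28) with a≤c, −a<b≤a
reduced forms (-24, -19, -26) vs (23, 21, 28) ⇒ inequivalent

no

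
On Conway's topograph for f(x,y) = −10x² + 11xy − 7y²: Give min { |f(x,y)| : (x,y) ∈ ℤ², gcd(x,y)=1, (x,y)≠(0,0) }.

translate: b→9 (≡-11 mod 20), so (10,-11,7)→(10,9,6)
flip: (10,9,6)→(6,-9,10)
translate: b→3 (≡-9 mod 12), so (6,-9,10)→(6,3,7)
reduced (well bottom): (6,3,7) with a≤c, −a<b≤a
well minimum |f| = |-6| = 6 (negative-definite)

6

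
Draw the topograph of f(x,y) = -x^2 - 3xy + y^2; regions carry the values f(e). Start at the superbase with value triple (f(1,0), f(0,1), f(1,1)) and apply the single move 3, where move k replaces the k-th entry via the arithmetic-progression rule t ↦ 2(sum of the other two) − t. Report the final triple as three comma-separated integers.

start (-1,1,-3) = (f(1,0),f(0,1),f(1,1))
replace slot 3: 2·((-1)+1) − (-3) = 3 → (-1,1,3)

-1,1,3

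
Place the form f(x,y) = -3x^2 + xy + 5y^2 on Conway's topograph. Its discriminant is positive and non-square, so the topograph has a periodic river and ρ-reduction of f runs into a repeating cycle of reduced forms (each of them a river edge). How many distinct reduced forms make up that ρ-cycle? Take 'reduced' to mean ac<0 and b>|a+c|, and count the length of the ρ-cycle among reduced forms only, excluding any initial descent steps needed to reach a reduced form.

D = 61, ⌊√D⌋ = 7
descent: ρ → (5,-1,-3)
descent: ρ → (-3,7,1)  [lands on river]
river: ρ → (1,7,-3)
river: ρ → (-3,5,3)
river: ρ → (3,7,-1)
river: ρ → (-1,7,3)
river: ρ → (3,5,-3)
ρ-cycle length = 6 (tail of 2 descent steps not counted)

6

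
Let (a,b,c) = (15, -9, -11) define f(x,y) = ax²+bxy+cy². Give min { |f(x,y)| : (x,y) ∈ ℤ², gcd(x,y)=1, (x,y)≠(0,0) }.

descent: ρ → (-11,9,15)  [lands on river]
river: ρ → (15,21,-5)
river: ρ → (-5,19,19)
river: ρ → (19,19,-5)
river: ρ → (-5,21,15)
river: ρ → (15,9,-11)
river: ρ → (-11,13,13)
river: ρ → (13,13,-11)
closes: descent 1, river 8
min |a| on river = 5

5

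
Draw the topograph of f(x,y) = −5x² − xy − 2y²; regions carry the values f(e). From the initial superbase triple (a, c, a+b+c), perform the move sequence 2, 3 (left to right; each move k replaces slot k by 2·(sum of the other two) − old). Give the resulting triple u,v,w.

start (-5,-2,-8) = (f(1,0),f(0,1),f(1,1))
replace slot 2: 2·((-5)+(-8)) − (-2) = -24 → (-5,-24,-8)
replace slot 3: 2·((-5)+(-24)) − (-8) = -50 → (-5,-24,-50)

-5,-24,-50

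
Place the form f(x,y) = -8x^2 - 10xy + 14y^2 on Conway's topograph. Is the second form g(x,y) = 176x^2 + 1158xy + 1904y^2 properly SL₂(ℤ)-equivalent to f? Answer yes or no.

D₁ = 548, D₂ = 548
river cycle of f (length 14): (14, 10, -8), (-8, 22, 2), (2, 22, -8), (-8, 10, 14), (14, 18, -4), (-4, 22, 4), (4, 18, -14), (-14, 10, 8), (8, 22, -2), (-2, 22, 8), … (4 more)
river cycle of g (length 14): (14, 10, -8), (-8, 22, 2), (2, 22, -8), (-8, 10, 14), (14, 18, -4), (-4, 22, 4), (4, 18, -14), (-14, 10, 8), (8, 22, -2), (-2, 22, 8), … (4 more)
cycles coincide ⇒ equivalent

yes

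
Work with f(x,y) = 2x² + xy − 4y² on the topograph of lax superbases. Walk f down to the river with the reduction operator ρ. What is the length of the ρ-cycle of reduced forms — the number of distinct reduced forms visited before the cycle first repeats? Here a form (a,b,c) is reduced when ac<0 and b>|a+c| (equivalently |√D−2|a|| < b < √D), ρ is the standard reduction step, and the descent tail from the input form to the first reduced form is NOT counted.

D = 33, ⌊√D⌋ = 5
descent: ρ → (-4,-1,2)
descent: ρ → (2,5,-1)  [lands on river]
river: ρ → (-1,5,2)
river: ρ → (2,3,-3)
river: ρ → (-3,3,2)
ρ-cycle length = 4 (tail of 2 descent steps not counted)

4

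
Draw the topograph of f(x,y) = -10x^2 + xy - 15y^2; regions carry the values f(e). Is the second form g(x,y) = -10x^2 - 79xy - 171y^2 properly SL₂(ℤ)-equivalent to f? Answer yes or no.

D₁ = -599, D₂ = -599
f is negative-definite; reduce −f:
−f: reduced (well bottom): (10,-1,15) with a≤c, −a<b≤a
flip sign back: reduced form of f is (-10,1,-15)
g is negative-definite; reduce −g:
−g: translate: b→-1 (≡79 mod 20), so (10,79,171)→(10,-1,15)
−g: reduced (well bottom): (10,-1,15) with a≤c, −a<b≤a
flip sign back: reduced form of g is (-10,1,-15)
reduced forms (-10, 1, -15) vs (-10, 1, -15) ⇒ equivalent

yes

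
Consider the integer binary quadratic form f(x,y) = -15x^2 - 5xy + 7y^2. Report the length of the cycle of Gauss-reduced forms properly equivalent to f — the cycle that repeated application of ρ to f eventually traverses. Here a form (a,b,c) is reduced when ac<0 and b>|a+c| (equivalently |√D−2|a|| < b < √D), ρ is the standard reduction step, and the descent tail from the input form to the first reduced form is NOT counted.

D = 445, ⌊√D⌋ = 21
descent: ρ → (7,19,-3)  [lands on river]
river: ρ → (-3,17,13)
river: ρ → (13,9,-7)
river: ρ → (-7,19,3)
river: ρ → (3,17,-13)
river: ρ → (-13,9,7)
ρ-cycle length = 6 (tail of 1 descent step not counted)

6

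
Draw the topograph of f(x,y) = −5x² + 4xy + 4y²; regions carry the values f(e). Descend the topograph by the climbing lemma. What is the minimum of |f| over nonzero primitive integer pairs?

river: ρ → (4,4,-5)
river: ρ → (-5,6,3)
river: ρ → (3,6,-5)
river: ρ → (-5,4,4)
closes: descent 0, river 4
min |a| on river = 3

3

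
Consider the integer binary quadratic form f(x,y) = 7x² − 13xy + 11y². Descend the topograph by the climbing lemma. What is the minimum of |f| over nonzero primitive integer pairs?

translate: b→1 (≡-13 mod 14), so (7,-13,11)→(7,1,5)
flip: (7,1,5)→(5,-1,7)
reduced (well bottom): (5,-1,7) with a≤c, −a<b≤a
well minimum = a = 5

5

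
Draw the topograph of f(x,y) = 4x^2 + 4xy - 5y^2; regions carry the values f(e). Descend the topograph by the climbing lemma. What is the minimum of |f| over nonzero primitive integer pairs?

river: ρ → (-5,6,3)
river: ρ → (3,6,-5)
river: ρ → (-5,4,4)
river: ρ → (4,4,-5)
closes: descent 0, river 4
min |a| on river = 3

3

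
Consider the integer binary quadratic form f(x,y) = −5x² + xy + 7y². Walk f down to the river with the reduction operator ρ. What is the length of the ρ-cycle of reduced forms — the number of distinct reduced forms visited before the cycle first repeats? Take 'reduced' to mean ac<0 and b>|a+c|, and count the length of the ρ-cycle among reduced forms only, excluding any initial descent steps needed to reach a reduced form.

D = 141, ⌊√D⌋ = 11
descent: ρ → (7,-1,-5)
descent: ρ → (-5,11,1)  [lands on river]
river: ρ → (1,11,-5)
river: ρ → (-5,9,3)
river: ρ → (3,9,-5)
ρ-cycle length = 4 (tail of 2 descent steps not counted)

4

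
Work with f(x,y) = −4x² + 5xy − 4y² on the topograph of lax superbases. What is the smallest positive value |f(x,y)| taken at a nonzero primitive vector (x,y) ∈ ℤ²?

translate: b→3 (≡-5 mod 8), so (4,-5,4)→(4,3,3)
flip: (4,3,3)→(3,-3,4)
translate: b→3 (≡-3 mod 6), so (3,-3,4)→(3,3,4)
reduced (well bottom): (3,3,4) with a≤c, −a<b≤a
well minimum |f| = |-3| = 3 (negative-definite)

3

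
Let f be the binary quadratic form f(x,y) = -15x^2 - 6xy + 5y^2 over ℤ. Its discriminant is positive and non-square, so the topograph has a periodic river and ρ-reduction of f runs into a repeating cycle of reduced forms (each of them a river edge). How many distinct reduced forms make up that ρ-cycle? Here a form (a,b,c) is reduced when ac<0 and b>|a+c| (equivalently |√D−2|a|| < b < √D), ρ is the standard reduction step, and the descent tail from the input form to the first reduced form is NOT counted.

D = 336, ⌊√D⌋ = 18
descent: ρ → (5,16,-4)  [lands on river]
river: ρ → (-4,16,5)
river: ρ → (5,14,-7)
river: ρ → (-7,14,5)
ρ-cycle length = 4 (tail of 1 descent step not counted)

4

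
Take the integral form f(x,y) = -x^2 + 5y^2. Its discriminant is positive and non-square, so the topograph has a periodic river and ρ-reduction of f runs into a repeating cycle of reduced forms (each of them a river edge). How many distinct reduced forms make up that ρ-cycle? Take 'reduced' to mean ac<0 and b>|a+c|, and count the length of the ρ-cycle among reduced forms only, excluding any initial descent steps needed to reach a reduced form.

D = 20, ⌊√D⌋ = 4
descent: ρ → (5,0,-1)
descent: ρ → (-1,4,1)  [lands on river]
river: ρ → (1,4,-1)
ρ-cycle length = 2 (tail of 2 descent steps not counted)

2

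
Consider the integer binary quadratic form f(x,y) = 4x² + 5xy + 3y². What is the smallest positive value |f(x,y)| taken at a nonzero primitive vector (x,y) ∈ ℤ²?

translate: b→-3 (≡5 mod 8), so (4,5,3)→(4,-3,2)
flip: (4,-3,2)→(2,3,4)
translate: b→-1 (≡3 mod 4), so (2,3,4)→(2,-1,3)
reduced (well bottom): (2,-1,3) with a≤c, −a<b≤a
well minimum = a = 2

2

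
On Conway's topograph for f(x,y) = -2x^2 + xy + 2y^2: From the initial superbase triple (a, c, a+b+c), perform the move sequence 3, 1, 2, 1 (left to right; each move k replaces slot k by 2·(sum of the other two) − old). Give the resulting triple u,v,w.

start (-2,2,1) = (f(1,0),f(0,1),f(1,1))
replace slot 3: 2·((-2)+2) − 1 = -1 → (-2,2,-1)
replace slot 1: 2·(2+(-1)) − (-2) = 4 → (4,2,-1)
replace slot 2: 2·(4+(-1)) − 2 = 4 → (4,4,-1)
replace slot 1: 2·(4+(-1)) − 4 = 2 → (2,4,-1)

2,4,-1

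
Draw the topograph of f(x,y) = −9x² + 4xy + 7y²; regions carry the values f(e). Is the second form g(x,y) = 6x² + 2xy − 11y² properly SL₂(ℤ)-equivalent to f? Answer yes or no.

D₁ = 268, D₂ = 268
river cycle of f (length 10): (7, 10, -6), (-6, 14, 3), (3, 16, -1), (-1, 16, 3), (3, 14, -6), (-6, 10, 7), (7, 4, -9), (-9, 14, 2), (2, 14, -9), (-9, 4, 7)
river cycle of g (length 10): (6, 14, -3), (-3, 16, 1), (1, 16, -3), (-3, 14, 6), (6, 10, -7), (-7, 4, 9), (9, 14, -2), (-2, 14, 9), (9, 4, -7), (-7, 10, 6)
cycles differ ⇒ inequivalent

no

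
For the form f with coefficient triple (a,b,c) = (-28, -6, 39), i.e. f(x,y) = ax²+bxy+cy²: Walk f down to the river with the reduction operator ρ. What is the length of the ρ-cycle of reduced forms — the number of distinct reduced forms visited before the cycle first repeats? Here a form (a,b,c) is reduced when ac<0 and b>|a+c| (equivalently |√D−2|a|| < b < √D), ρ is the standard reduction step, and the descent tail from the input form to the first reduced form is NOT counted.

D = 4404, ⌊√D⌋ = 66
descent: ρ → (39,6,-28)
descent: ρ → (-28,50,17)  [lands on river]
river: ρ → (17,52,-25)
river: ρ → (-25,48,21)
river: ρ → (21,36,-37)
river: ρ → (-37,38,20)
river: ρ → (20,42,-33)
river: ρ → (-33,24,29)
river: ρ → (29,34,-28)
river: ρ → (-28,22,35)
river: ρ → (35,48,-15)
river: ρ → (-15,42,44)
river: ρ → (44,46,-13)
river: ρ → (-13,58,20)
river: ρ → (20,62,-7)
river: ρ → (-7,64,11)
river: ρ → (11,46,-52)
river: ρ → (-52,58,5)
river: ρ → (5,62,-28)
ρ-cycle length = 18 (tail of 2 descent steps not counted)

18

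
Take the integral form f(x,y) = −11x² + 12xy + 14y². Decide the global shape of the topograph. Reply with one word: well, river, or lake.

D = b²−4ac = 12² − 4·(-11)·14 = 760
D > 0 non-square ⇒ indefinite ⇒ periodic river

river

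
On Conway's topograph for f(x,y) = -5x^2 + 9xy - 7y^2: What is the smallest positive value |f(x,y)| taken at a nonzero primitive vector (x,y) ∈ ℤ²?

translate: b→1 (≡-9 mod 10), so (5,-9,7)→(5,1,3)
flip: (5,1,3)→(3,-1,5)
reduced (well bottom): (3,-1,5) with a≤c, −a<b≤a
well minimum |f| = |-3| = 3 (negative-definite)

3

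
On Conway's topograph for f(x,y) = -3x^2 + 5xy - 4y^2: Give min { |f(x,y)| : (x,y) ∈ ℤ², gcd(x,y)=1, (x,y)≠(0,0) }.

translate: b→1 (≡-5 mod 6), so (3,-5,4)→(3,1,2)
flip: (3,1,2)→(2,-1,3)
reduced (well bottom): (2,-1,3) with a≤c, −a<b≤a
well minimum |f| = |-2| = 2 (negative-definite)

2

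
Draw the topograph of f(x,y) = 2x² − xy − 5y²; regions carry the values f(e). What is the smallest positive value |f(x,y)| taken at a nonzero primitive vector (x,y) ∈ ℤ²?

descent: ρ → (-5,1,2)
descent: ρ → (2,3,-4)  [lands on river]
river: ρ → (-4,5,1)
river: ρ → (1,5,-4)
river: ρ → (-4,3,2)
river: ρ → (2,5,-2)
river: ρ → (-2,3,4)
river: ρ → (4,5,-1)
river: ρ → (-1,5,4)
river: ρ → (4,3,-2)
river: ρ → (-2,5,2)
closes: descent 2, river 10
min |a| on river = 1

1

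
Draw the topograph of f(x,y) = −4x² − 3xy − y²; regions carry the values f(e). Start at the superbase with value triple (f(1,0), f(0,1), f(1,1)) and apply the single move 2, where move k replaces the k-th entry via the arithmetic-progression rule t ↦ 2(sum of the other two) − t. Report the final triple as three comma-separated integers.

start (-4,-1,-8) = (f(1,0),f(0,1),f(1,1))
replace slot 2: 2·((-4)+(-8)) − (-1) = -23 → (-4,-23,-8)

-4,-23,-8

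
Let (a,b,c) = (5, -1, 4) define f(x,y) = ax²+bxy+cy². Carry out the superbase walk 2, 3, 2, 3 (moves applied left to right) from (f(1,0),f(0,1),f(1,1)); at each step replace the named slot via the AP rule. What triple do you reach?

start (5,4,8) = (f(1,0),f(0,1),f(1,1))
replace slot 2: 2·(5+8) − 4 = 22 → (5,22,8)
replace slot 3: 2·(5+22) − 8 = 46 → (5,22,46)
replace slot 2: 2·(5+46) − 22 = 80 → (5,80,46)
replace slot 3: 2·(5+80) − 46 = 124 → (5,80,124)

5,80,124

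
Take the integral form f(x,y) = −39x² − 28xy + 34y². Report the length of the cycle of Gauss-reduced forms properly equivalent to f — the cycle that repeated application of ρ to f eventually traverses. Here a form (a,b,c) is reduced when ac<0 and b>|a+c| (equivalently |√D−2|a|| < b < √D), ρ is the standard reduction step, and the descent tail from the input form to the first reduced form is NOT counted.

D = 6088, ⌊√D⌋ = 78
descent: ρ → (34,28,-39)  [lands on river]
river: ρ → (-39,50,23)
river: ρ → (23,42,-47)
river: ρ → (-47,52,18)
river: ρ → (18,56,-41)
river: ρ → (-41,26,33)
river: ρ → (33,40,-34)
river: ρ → (-34,28,39)
river: ρ → (39,50,-23)
river: ρ → (-23,42,47)
river: ρ → (47,52,-18)
river: ρ → (-18,56,41)
river: ρ → (41,26,-33)
river: ρ → (-33,40,34)
ρ-cycle length = 14 (tail of 1 descent step not counted)

14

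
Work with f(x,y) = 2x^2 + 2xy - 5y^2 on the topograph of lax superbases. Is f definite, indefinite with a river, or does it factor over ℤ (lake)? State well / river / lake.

D = b²−4ac = 2² − 4·2·(-5) = 44
D > 0 non-square ⇒ indefinite ⇒ periodic river

river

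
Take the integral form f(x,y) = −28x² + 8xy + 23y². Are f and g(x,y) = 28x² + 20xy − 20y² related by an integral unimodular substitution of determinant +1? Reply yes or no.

D₁ = 2640, D₂ = 2640
river cycle of f (length 8): (23, 38, -13), (-13, 40, 20), (20, 40, -13), (-13, 38, 23), (23, 8, -28), (-28, 48, 3), (3, 48, -28), (-28, 8, 23)
river cycle of g (length 4): (-20, 20, 28), (28, 36, -12), (-12, 36, 28), (28, 20, -20)
cycles differ ⇒ inequivalent

no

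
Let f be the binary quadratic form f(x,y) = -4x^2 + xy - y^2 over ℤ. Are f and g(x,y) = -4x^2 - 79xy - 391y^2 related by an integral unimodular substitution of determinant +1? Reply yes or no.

D₁ = -15, D₂ = -15
f is negative-definite; reduce −f:
−f: flip: (4,-1,1)→(1,1,4)
−f: reduced (well bottom): (1,1,4) with a≤c, −a<b≤a
flip sign back: reduced form of f is (-1,-1,-4)
g is negative-definite; reduce −g:
−g: translate: b→-1 (≡79 mod 8), so (4,79,391)→(4,-1,1)
−g: flip: (4,-1,1)→(1,1,4)
−g: reduced (well bottom): (1,1,4) with a≤c, −a<b≤a
flip sign back: reduced form of g is (-1,-1,-4)
reduced forms (-1, -1, -4) vs (-1, -1, -4) ⇒ equivalent

yes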